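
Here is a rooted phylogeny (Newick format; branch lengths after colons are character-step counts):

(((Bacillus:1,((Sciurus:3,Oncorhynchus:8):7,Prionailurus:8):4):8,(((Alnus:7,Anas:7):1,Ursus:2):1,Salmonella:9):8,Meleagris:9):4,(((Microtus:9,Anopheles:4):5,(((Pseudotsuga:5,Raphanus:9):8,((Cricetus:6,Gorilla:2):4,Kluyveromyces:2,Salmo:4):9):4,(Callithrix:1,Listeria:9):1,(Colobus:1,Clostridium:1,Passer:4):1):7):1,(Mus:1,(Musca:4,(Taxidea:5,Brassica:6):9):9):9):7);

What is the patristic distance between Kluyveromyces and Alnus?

The path runs Kluyveromyces → … → MRCA → … → Alnus; the MRCA is the root of the tree.
Branch lengths along that path: 2 + 9 + 4 + 7 + 1 + 7 + 4 + 8 + 1 + 1 + 7 = 51.

51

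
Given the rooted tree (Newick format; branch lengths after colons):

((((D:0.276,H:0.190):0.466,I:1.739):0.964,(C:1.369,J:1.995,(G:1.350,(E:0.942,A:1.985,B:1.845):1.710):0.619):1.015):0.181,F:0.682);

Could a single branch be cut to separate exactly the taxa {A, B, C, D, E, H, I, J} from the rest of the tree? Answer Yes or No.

The MRCA of the listed taxa subtends (((D,H),I),(C,J,(G,(E,A,B)))).
That clade also contains G, which is not in the proposed group, so the group is not monophyletic.

No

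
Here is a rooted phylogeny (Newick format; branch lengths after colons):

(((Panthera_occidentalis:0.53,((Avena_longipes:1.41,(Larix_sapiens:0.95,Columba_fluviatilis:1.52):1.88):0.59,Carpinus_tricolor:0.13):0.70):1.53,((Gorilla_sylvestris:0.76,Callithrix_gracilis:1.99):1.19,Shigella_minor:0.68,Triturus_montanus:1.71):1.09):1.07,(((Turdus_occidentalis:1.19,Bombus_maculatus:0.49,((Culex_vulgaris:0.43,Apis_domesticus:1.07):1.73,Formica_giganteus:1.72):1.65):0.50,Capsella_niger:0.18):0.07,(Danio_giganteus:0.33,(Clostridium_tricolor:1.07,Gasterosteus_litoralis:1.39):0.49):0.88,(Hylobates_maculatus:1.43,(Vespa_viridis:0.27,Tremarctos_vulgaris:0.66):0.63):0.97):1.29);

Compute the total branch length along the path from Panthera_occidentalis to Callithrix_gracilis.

6.33

The path runs Panthera_occidentalis → … → MRCA → … → Callithrix_gracilis; the MRCA is the node subtending ((Panthera_occidentalis,((Avena_longipes,(Larix_sapiens,Columba_fluviatilis)),Carpinus_tricolor)),((Gorilla_sylvestris,Callithrix_gracilis),Shigella_minor,Triturus_montanus)).
Branch lengths along that path: 0.53 + 1.53 + 1.09 + 1.19 + 1.99 = 6.33.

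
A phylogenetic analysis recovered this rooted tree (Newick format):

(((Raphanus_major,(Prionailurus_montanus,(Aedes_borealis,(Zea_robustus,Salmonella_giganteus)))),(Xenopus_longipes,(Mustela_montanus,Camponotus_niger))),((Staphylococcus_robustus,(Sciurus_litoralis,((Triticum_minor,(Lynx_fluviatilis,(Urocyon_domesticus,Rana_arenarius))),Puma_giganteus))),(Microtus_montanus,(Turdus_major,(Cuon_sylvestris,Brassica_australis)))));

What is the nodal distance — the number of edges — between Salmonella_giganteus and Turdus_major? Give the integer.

10

The MRCA of Salmonella_giganteus and Turdus_major is the root of the tree.
From Salmonella_giganteus up to that node: 6 branches. From Turdus_major up to the same node: 4 branches. Total: 6 + 4 = 10.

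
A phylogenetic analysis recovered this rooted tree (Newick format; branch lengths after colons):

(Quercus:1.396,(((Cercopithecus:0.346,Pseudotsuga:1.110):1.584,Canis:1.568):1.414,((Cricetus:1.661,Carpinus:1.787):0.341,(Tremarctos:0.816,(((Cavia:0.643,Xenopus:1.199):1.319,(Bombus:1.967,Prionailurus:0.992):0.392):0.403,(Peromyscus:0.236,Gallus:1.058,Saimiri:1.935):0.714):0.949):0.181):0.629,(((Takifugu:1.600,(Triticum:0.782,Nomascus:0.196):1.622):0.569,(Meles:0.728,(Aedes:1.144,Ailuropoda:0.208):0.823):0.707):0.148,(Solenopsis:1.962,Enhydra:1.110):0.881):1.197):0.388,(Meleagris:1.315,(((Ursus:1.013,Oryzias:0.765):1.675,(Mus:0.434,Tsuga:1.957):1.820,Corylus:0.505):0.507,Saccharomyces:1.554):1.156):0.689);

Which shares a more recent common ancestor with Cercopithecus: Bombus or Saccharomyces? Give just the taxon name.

Bombus

The MRCA of Cercopithecus and Bombus subtends (((Cercopithecus,Pseudotsuga),Canis),((Cricetus,Carpinus),(Tremarctos,(((Cavia,Xenopus),(Bombus,Prionailurus)),(Peromyscus,Gallus,Saimiri)))),(((Takifugu,(Triticum,Nomascus)),(Meles,(Aedes,Ailuropoda))),(Solenopsis,Enhydra))) (21 taxa).
The MRCA of Cercopithecus and Saccharomyces is the root, subtending the entire tree (29 taxa).
The first is nested inside the second, so Cercopithecus shares a more recent common ancestor with Bombus.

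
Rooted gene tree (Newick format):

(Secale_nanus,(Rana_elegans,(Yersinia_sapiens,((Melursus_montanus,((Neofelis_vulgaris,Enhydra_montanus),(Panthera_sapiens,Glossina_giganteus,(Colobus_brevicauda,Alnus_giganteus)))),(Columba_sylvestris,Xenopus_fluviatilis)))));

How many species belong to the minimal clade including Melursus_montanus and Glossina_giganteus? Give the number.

7

The MRCA of Melursus_montanus and Glossina_giganteus is the node subtending (Melursus_montanus,((Neofelis_vulgaris,Enhydra_montanus),(Panthera_sapiens,Glossina_giganteus,(Colobus_brevicauda,Alnus_giganteus)))).
That clade contains 7 terminal taxa: Alnus_giganteus, Colobus_brevicauda, Enhydra_montanus, Glossina_giganteus, Melursus_montanus, Neofelis_vulgaris, Panthera_sapiens.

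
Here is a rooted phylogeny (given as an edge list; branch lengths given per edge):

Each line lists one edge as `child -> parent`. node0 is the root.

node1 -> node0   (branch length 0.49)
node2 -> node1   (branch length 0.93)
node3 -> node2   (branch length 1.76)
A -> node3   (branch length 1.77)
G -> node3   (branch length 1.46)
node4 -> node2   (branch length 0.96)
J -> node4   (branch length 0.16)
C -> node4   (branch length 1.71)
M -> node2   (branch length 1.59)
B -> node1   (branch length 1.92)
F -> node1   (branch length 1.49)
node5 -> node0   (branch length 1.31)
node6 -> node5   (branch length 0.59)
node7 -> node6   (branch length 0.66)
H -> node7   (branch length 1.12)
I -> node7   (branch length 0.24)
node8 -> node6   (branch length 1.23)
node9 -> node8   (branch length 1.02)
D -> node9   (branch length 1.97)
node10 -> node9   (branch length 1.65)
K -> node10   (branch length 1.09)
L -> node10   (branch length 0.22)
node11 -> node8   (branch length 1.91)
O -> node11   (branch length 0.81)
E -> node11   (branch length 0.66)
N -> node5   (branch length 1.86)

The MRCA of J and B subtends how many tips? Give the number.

7

The MRCA of J and B is the node subtending (((A,G),(J,C),M),B,F).
That clade contains 7 terminal taxa: A, B, C, F, G, J, M.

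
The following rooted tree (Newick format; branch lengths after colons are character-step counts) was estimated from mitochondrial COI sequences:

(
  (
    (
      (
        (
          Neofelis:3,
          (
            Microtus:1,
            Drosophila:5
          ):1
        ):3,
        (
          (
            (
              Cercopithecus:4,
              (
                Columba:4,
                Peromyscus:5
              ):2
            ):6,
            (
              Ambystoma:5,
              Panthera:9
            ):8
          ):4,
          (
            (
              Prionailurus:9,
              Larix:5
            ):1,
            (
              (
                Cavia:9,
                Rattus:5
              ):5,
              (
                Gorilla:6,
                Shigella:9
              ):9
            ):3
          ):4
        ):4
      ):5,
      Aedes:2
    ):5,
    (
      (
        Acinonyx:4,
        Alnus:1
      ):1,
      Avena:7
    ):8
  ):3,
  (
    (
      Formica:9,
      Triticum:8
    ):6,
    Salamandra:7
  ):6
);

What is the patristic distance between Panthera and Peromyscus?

The path runs Panthera → … → MRCA → … → Peromyscus; the MRCA is the node subtending ((Cercopithecus,(Columba,Peromyscus)),(Ambystoma,Panthera)).
Branch lengths along that path: 9 + 8 + 6 + 2 + 5 = 30.

30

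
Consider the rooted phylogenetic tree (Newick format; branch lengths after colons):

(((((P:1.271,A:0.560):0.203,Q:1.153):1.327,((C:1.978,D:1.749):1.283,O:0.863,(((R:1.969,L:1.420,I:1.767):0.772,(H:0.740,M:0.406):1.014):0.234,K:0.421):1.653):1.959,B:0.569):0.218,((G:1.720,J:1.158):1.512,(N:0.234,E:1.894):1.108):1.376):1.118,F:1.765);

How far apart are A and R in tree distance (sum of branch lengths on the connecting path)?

8.677

The path runs A → … → MRCA → … → R; the MRCA is the node subtending (((P,A),Q),((C,D),O,(((R,L,I),(H,M)),K)),B).
Branch lengths along that path: 0.560 + 0.203 + 1.327 + 1.959 + 1.653 + 0.234 + 0.772 + 1.969 = 8.677.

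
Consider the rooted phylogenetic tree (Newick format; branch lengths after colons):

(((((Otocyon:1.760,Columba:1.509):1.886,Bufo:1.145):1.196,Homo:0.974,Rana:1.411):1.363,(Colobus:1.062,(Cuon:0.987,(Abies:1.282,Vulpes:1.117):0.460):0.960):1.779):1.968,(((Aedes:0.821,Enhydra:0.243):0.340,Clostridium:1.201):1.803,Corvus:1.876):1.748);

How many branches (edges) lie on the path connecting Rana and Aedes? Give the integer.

The MRCA of Rana and Aedes is the root of the tree.
From Rana up to that node: 3 branches. From Aedes up to the same node: 4 branches. Total: 3 + 4 = 7.

7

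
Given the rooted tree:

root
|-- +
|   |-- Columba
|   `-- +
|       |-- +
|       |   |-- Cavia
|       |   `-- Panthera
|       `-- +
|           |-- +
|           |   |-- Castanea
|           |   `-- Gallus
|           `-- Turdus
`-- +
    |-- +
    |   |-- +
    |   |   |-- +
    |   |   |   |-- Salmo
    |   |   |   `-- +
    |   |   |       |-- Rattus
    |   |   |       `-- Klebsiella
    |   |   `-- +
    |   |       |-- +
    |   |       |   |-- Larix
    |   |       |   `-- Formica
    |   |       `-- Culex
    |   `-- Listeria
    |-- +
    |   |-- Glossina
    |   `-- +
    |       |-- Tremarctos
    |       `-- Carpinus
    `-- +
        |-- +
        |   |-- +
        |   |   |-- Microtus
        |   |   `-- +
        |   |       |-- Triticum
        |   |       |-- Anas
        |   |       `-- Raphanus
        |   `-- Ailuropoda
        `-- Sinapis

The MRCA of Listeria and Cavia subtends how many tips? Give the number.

The MRCA of Listeria and Cavia is the root, so the clade is the entire tree.
That clade contains 22 terminal taxa: Ailuropoda, Anas, Carpinus, Castanea, Cavia, Columba, Culex, Formica, Gallus, Glossina, Klebsiella, Larix, Listeria, Microtus, Panthera, Raphanus, Rattus, Salmo, Sinapis, Tremarctos, Triticum, Turdus.

22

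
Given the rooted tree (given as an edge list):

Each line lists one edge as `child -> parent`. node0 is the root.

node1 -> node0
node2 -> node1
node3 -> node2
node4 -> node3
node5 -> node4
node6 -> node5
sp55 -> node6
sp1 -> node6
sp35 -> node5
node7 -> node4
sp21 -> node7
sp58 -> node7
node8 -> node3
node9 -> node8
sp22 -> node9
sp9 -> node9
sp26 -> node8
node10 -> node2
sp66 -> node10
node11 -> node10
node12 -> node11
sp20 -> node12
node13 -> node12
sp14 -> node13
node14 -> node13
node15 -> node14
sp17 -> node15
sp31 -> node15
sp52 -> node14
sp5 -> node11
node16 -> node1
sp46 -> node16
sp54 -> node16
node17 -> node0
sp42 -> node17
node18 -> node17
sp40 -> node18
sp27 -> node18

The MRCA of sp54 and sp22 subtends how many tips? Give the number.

The MRCA of sp54 and sp22 is the node subtending ((((((sp55,sp1),sp35),(sp21,sp58)),((sp22,sp9),sp26)),(sp66,((sp20,(sp14,((sp17,sp31),sp52))),sp5))),(sp46,sp54)).
That clade contains 17 terminal taxa: sp1, sp14, sp17, sp20, sp21, sp22, sp26, sp31, sp35, sp46, sp5, sp52, sp54, sp55, sp58, sp66, sp9.

17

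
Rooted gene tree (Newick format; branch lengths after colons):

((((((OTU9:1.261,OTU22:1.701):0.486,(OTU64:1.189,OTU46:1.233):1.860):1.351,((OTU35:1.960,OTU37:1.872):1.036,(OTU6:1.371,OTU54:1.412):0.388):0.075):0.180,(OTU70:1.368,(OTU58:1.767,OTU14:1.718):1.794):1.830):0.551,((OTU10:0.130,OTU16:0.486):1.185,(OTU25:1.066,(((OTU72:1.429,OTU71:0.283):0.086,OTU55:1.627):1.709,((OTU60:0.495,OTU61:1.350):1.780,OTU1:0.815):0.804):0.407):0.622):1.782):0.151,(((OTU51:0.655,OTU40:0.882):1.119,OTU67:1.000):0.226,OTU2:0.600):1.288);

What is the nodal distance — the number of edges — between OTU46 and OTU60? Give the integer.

The MRCA of OTU46 and OTU60 is the node subtending (((((OTU9,OTU22),(OTU64,OTU46)),((OTU35,OTU37),(OTU6,OTU54))),(OTU70,(OTU58,OTU14))),((OTU10,OTU16),(OTU25,(((OTU72,OTU71),OTU55),((OTU60,OTU61),OTU1))))).
From OTU46 up to that node: 5 branches. From OTU60 up to the same node: 6 branches. Total: 5 + 6 = 11.

11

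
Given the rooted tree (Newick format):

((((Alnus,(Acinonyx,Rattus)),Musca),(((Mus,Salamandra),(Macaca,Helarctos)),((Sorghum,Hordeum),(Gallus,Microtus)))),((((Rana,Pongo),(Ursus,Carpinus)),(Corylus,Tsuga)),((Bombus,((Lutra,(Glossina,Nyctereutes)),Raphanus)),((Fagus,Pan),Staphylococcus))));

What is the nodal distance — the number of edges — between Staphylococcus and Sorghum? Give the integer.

9

The MRCA of Staphylococcus and Sorghum is the root of the tree.
From Staphylococcus up to that node: 4 branches. From Sorghum up to the same node: 5 branches. Total: 4 + 5 = 9.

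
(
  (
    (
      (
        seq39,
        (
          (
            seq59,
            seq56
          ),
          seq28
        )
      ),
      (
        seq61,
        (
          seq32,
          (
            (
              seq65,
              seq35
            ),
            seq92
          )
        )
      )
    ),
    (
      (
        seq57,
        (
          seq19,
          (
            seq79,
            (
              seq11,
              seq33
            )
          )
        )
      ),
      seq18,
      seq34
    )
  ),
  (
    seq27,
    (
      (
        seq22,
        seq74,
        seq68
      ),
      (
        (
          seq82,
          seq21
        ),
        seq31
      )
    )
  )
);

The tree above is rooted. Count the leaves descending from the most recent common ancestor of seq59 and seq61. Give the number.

9

The MRCA of seq59 and seq61 is the node subtending ((seq39,((seq59,seq56),seq28)),(seq61,(seq32,((seq65,seq35),seq92)))).
That clade contains 9 terminal taxa: seq28, seq32, seq35, seq39, seq56, seq59, seq61, seq65, seq92.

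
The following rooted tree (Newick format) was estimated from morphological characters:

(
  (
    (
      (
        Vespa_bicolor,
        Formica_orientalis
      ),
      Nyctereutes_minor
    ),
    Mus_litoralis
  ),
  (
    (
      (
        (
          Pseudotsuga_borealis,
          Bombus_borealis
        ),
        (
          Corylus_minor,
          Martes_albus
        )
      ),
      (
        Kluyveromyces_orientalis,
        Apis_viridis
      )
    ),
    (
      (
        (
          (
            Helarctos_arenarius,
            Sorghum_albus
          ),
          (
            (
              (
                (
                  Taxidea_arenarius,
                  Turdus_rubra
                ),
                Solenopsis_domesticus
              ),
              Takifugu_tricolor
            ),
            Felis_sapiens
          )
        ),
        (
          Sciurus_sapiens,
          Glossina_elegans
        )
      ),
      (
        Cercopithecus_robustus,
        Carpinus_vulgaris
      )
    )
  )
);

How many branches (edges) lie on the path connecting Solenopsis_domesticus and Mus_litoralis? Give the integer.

The MRCA of Solenopsis_domesticus and Mus_litoralis is the root of the tree.
From Solenopsis_domesticus up to that node: 8 branches. From Mus_litoralis up to the same node: 2 branches. Total: 8 + 2 = 10.

10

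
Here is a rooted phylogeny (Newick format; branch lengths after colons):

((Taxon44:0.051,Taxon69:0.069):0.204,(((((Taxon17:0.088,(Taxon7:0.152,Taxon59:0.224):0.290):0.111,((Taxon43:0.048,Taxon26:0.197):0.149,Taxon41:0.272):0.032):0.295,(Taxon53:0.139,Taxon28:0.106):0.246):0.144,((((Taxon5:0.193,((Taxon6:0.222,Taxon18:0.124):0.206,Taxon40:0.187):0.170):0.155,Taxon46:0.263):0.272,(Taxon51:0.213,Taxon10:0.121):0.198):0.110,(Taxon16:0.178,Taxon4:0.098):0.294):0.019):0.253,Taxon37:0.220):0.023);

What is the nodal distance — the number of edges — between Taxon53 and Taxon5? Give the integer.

The MRCA of Taxon53 and Taxon5 is the node subtending ((((Taxon17,(Taxon7,Taxon59)),((Taxon43,Taxon26),Taxon41)),(Taxon53,Taxon28)),((((Taxon5,((Taxon6,Taxon18),Taxon40)),Taxon46),(Taxon51,Taxon10)),(Taxon16,Taxon4))).
From Taxon53 up to that node: 3 branches. From Taxon5 up to the same node: 5 branches. Total: 3 + 5 = 8.

8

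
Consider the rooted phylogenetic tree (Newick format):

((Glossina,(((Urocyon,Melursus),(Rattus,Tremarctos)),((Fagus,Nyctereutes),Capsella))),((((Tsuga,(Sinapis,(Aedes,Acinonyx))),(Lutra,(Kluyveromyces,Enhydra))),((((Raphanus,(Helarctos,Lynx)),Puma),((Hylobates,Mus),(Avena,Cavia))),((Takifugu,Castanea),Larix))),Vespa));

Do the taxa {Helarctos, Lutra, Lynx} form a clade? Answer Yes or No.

No

The MRCA of the listed taxa subtends (((Tsuga,(Sinapis,(Aedes,Acinonyx))),(Lutra,(Kluyveromyces,Enhydra))),((((Raphanus,(Helarctos,Lynx)),Puma),((Hylobates,Mus),(Avena,Cavia))),((Takifugu,Castanea),Larix))).
That clade also contains Acinonyx, Aedes, Avena, Castanea, Cavia, Enhydra, Hylobates, Kluyveromyces, Larix, Mus, Puma, Raphanus, Sinapis, Takifugu, Tsuga, which are not in the proposed group, so the group is not monophyletic.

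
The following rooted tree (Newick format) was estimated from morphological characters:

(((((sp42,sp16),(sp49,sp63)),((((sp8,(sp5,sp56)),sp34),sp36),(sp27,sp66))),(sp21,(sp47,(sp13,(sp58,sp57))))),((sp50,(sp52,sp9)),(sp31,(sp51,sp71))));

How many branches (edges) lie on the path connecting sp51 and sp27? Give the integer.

9

The MRCA of sp51 and sp27 is the root of the tree.
From sp51 up to that node: 4 branches. From sp27 up to the same node: 5 branches. Total: 4 + 5 = 9.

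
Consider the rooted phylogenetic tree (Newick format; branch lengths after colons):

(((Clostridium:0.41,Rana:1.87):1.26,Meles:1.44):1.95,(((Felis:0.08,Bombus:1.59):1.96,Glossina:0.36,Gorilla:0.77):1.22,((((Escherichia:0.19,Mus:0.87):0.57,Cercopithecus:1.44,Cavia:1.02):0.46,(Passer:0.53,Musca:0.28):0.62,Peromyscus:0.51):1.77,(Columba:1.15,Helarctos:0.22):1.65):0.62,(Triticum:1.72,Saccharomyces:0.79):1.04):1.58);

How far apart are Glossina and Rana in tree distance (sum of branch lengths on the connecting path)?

8.24

The path runs Glossina → … → MRCA → … → Rana; the MRCA is the root of the tree.
Branch lengths along that path: 0.36 + 1.22 + 1.58 + 1.95 + 1.26 + 1.87 = 8.24.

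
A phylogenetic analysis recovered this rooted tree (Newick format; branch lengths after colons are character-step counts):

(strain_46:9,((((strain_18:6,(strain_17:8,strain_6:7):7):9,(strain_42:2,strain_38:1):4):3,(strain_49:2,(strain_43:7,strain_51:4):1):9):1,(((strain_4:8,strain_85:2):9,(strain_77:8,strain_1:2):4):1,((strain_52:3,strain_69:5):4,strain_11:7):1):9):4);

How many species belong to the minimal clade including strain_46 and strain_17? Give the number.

The MRCA of strain_46 and strain_17 is the root, so the clade is the entire tree.
That clade contains 16 terminal taxa: strain_1, strain_11, strain_17, strain_18, strain_38, strain_4, strain_42, strain_43, strain_46, strain_49, strain_51, strain_52, strain_6, strain_69, strain_77, strain_85.

16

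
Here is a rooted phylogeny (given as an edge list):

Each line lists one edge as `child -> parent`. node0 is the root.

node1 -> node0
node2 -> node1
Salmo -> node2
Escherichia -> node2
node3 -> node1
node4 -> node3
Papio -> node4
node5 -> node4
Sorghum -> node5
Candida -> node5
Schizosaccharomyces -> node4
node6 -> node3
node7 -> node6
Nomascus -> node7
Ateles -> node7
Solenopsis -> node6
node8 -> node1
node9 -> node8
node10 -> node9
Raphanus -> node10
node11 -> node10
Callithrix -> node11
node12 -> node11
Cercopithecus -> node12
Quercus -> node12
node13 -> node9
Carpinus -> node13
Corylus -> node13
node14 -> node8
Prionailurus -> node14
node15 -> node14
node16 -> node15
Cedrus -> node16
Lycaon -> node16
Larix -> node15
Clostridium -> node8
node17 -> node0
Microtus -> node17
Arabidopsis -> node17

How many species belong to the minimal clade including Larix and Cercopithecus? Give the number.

11

The MRCA of Larix and Cercopithecus is the node subtending (((Raphanus,(Callithrix,(Cercopithecus,Quercus))),(Carpinus,Corylus)),(Prionailurus,((Cedrus,Lycaon),Larix)),Clostridium).
That clade contains 11 terminal taxa: Callithrix, Carpinus, Cedrus, Cercopithecus, Clostridium, Corylus, Larix, Lycaon, Prionailurus, Quercus, Raphanus.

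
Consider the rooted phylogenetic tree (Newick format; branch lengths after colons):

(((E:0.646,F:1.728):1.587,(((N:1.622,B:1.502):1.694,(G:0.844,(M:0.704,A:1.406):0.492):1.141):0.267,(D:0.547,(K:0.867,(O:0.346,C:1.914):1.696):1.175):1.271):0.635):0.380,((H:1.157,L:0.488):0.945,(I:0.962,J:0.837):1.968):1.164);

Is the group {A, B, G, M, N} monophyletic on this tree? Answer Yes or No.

Yes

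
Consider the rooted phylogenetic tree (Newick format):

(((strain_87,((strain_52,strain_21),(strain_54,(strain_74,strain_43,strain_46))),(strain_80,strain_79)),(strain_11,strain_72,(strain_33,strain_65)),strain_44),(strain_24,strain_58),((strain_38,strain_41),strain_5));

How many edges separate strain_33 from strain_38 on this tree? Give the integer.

7

The MRCA of strain_33 and strain_38 is the root of the tree.
From strain_33 up to that node: 4 branches. From strain_38 up to the same node: 3 branches. Total: 4 + 3 = 7.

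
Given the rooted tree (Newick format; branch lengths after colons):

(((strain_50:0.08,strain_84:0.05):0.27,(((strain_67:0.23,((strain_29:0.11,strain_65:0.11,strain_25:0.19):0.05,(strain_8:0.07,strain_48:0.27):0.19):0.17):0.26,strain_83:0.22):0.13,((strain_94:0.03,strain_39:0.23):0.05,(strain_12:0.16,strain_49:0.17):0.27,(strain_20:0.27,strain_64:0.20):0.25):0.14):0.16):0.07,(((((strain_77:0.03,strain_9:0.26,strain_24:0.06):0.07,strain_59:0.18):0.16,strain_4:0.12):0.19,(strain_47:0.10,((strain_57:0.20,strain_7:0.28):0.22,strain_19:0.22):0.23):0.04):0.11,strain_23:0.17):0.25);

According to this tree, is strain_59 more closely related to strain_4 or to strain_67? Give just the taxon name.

The MRCA of strain_59 and strain_4 subtends (((strain_77,strain_9,strain_24),strain_59),strain_4) (5 taxa).
The MRCA of strain_59 and strain_67 is the root, subtending the entire tree (25 taxa).
The first is nested inside the second, so strain_59 shares a more recent common ancestor with strain_4.

strain_4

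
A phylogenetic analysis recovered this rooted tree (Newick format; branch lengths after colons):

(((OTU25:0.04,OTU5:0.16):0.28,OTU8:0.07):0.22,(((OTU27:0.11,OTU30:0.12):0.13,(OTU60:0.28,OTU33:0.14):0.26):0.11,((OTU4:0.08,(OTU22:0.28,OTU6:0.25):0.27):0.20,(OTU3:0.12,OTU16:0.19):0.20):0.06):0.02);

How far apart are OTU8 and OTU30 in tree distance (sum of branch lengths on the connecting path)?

0.67

The path runs OTU8 → … → MRCA → … → OTU30; the MRCA is the root of the tree.
Branch lengths along that path: 0.07 + 0.22 + 0.02 + 0.11 + 0.13 + 0.12 = 0.67.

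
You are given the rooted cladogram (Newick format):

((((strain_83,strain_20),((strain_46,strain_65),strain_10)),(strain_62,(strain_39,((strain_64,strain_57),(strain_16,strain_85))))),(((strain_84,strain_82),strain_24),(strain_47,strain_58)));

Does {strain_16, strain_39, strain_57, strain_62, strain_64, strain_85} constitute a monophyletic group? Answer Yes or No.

Yes

The most recent common ancestor of these taxa subtends (strain_62,(strain_39,((strain_64,strain_57),(strain_16,strain_85)))).
That clade has exactly 6 tips — every listed taxon and nothing else — so the group is monophyletic.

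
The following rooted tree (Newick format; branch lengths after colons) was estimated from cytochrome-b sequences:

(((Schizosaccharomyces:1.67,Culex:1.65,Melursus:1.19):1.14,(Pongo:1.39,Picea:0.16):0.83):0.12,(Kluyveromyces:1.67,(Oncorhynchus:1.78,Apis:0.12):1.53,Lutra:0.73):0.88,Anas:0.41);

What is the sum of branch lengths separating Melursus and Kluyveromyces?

5.00

The path runs Melursus → … → MRCA → … → Kluyveromyces; the MRCA is the root of the tree.
Branch lengths along that path: 1.19 + 1.14 + 0.12 + 0.88 + 1.67 = 5.00.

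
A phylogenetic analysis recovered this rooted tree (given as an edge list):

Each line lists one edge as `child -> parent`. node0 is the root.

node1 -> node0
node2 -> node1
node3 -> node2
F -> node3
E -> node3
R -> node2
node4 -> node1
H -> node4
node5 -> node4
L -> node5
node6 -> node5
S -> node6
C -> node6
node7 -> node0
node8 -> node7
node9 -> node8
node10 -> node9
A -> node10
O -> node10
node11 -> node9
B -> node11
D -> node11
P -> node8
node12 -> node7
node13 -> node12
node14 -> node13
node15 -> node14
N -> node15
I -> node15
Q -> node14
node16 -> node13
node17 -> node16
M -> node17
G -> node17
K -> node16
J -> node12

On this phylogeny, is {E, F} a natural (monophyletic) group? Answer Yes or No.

The most recent common ancestor of these taxa subtends (F,E).
That clade has exactly 2 tips — every listed taxon and nothing else — so the group is monophyletic.

Yes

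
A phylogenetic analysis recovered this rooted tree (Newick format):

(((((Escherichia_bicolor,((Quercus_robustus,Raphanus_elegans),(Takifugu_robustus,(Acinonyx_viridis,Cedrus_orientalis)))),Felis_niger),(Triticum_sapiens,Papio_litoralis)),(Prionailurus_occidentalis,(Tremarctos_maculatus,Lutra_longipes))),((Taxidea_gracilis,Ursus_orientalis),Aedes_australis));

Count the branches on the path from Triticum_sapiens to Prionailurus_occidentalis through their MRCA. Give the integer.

The MRCA of Triticum_sapiens and Prionailurus_occidentalis is the node subtending ((((Escherichia_bicolor,((Quercus_robustus,Raphanus_elegans),(Takifugu_robustus,(Acinonyx_viridis,Cedrus_orientalis)))),Felis_niger),(Triticum_sapiens,Papio_litoralis)),(Prionailurus_occidentalis,(Tremarctos_maculatus,Lutra_longipes))).
From Triticum_sapiens up to that node: 3 branches. From Prionailurus_occidentalis up to the same node: 2 branches. Total: 3 + 2 = 5.

5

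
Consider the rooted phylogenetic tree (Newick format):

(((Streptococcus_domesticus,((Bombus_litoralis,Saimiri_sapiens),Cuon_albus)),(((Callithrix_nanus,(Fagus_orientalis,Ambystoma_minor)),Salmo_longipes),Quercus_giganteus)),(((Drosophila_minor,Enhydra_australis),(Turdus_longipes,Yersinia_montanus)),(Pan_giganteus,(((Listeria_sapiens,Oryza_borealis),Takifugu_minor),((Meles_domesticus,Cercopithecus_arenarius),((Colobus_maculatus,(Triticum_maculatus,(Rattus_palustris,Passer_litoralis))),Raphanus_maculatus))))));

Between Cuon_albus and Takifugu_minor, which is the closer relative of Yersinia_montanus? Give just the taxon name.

Takifugu_minor

The MRCA of Yersinia_montanus and Takifugu_minor subtends (((Drosophila_minor,Enhydra_australis),(Turdus_longipes,Yersinia_montanus)),(Pan_giganteus,(((Listeria_sapiens,Oryza_borealis),Takifugu_minor),((Meles_domesticus,Cercopithecus_arenarius),((Colobus_maculatus,(Triticum_maculatus,(Rattus_palustris,Passer_litoralis))),Raphanus_maculatus))))) (15 taxa).
The MRCA of Yersinia_montanus and Cuon_albus is the root, subtending the entire tree (24 taxa).
The first is nested inside the second, so Yersinia_montanus shares a more recent common ancestor with Takifugu_minor.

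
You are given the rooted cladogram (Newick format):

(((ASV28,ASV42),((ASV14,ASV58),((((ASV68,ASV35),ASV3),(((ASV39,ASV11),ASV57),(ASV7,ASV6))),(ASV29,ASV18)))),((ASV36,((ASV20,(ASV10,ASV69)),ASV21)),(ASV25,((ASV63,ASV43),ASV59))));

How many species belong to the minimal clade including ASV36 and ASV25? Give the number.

9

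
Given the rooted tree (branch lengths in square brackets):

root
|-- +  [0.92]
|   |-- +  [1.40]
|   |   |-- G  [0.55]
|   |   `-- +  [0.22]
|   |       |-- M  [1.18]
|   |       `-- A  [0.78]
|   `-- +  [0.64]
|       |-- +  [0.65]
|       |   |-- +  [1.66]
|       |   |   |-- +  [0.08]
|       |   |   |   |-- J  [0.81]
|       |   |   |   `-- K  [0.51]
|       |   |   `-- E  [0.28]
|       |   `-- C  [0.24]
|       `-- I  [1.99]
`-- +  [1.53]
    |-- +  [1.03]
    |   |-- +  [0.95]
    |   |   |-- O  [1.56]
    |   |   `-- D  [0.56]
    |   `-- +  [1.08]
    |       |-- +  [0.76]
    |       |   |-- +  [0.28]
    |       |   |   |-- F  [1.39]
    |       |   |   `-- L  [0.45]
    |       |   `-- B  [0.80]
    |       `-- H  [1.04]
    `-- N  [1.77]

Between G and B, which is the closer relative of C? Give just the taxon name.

G

The MRCA of C and G subtends ((G,(M,A)),((((J,K),E),C),I)) (8 taxa).
The MRCA of C and B is the root, subtending the entire tree (15 taxa).
The first is nested inside the second, so C shares a more recent common ancestor with G.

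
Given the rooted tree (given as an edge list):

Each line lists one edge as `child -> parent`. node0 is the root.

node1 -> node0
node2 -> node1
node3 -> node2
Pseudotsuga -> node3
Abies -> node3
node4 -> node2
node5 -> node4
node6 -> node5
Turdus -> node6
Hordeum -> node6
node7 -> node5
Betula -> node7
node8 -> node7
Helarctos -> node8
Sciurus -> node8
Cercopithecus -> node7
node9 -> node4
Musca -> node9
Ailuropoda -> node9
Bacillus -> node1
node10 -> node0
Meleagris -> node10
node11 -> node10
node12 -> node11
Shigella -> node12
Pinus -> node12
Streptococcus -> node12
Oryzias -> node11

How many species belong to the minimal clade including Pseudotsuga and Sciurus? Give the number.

10

The MRCA of Pseudotsuga and Sciurus is the node subtending ((Pseudotsuga,Abies),(((Turdus,Hordeum),(Betula,(Helarctos,Sciurus),Cercopithecus)),(Musca,Ailuropoda))).
That clade contains 10 terminal taxa: Abies, Ailuropoda, Betula, Cercopithecus, Helarctos, Hordeum, Musca, Pseudotsuga, Sciurus, Turdus.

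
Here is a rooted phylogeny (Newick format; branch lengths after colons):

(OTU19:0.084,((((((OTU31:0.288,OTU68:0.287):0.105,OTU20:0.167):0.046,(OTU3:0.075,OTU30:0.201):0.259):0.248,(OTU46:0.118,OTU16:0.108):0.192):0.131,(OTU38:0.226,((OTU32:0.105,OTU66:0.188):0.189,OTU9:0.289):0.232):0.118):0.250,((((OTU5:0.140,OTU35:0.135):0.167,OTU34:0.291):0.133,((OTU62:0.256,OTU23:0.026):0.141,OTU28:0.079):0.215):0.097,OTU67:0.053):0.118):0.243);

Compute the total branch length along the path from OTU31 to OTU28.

1.577

The path runs OTU31 → … → MRCA → … → OTU28; the MRCA is the node subtending ((((((OTU31,OTU68),OTU20),(OTU3,OTU30)),(OTU46,OTU16)),(OTU38,((OTU32,OTU66),OTU9))),((((OTU5,OTU35),OTU34),((OTU62,OTU23),OTU28)),OTU67)).
Branch lengths along that path: 0.288 + 0.105 + 0.046 + 0.248 + 0.131 + 0.250 + 0.118 + 0.097 + 0.215 + 0.079 = 1.577.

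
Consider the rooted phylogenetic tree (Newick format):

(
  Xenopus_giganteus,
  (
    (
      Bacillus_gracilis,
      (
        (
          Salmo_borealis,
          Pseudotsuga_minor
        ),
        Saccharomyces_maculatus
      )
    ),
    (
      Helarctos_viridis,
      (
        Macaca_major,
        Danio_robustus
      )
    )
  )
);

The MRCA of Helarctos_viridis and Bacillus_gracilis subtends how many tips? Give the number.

7

The MRCA of Helarctos_viridis and Bacillus_gracilis is the node subtending ((Bacillus_gracilis,((Salmo_borealis,Pseudotsuga_minor),Saccharomyces_maculatus)),(Helarctos_viridis,(Macaca_major,Danio_robustus))).
That clade contains 7 terminal taxa: Bacillus_gracilis, Danio_robustus, Helarctos_viridis, Macaca_major, Pseudotsuga_minor, Saccharomyces_maculatus, Salmo_borealis.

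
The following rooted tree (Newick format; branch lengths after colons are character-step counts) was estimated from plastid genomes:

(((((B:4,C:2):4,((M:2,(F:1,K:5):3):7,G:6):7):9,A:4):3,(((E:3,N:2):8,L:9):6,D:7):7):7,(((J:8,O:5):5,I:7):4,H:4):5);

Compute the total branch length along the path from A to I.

The path runs A → … → MRCA → … → I; the MRCA is the root of the tree.
Branch lengths along that path: 4 + 3 + 7 + 5 + 4 + 7 = 30.

30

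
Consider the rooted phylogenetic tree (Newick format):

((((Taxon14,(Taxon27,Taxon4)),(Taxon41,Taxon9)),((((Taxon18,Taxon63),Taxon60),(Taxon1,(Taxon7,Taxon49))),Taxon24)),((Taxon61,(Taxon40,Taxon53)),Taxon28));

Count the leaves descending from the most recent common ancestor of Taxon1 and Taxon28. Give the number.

16

The MRCA of Taxon1 and Taxon28 is the root, so the clade is the entire tree.
That clade contains 16 terminal taxa: Taxon1, Taxon14, Taxon18, Taxon24, Taxon27, Taxon28, Taxon4, Taxon40, Taxon41, Taxon49, Taxon53, Taxon60, Taxon61, Taxon63, Taxon7, Taxon9.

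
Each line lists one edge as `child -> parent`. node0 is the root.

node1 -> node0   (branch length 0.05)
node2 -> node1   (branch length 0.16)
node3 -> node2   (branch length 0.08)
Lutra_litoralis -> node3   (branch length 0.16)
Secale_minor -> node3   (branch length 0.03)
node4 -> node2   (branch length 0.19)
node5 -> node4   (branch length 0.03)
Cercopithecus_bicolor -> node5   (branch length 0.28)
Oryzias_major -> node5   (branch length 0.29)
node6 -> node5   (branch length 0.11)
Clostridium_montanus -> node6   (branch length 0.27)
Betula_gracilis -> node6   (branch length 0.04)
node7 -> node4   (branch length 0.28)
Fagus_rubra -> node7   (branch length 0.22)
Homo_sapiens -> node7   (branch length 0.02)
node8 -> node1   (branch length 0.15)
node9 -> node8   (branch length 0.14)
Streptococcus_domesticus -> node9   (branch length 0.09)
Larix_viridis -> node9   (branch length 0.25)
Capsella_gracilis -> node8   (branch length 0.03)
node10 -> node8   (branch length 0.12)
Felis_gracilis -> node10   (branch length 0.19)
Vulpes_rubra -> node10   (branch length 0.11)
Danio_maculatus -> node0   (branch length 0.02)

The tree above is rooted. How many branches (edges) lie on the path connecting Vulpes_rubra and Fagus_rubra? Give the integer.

7

The MRCA of Vulpes_rubra and Fagus_rubra is the node subtending (((Lutra_litoralis,Secale_minor),((Cercopithecus_bicolor,Oryzias_major,(Clostridium_montanus,Betula_gracilis)),(Fagus_rubra,Homo_sapiens))),((Streptococcus_domesticus,Larix_viridis),Capsella_gracilis,(Felis_gracilis,Vulpes_rubra))).
From Vulpes_rubra up to that node: 3 branches. From Fagus_rubra up to the same node: 4 branches. Total: 3 + 4 = 7.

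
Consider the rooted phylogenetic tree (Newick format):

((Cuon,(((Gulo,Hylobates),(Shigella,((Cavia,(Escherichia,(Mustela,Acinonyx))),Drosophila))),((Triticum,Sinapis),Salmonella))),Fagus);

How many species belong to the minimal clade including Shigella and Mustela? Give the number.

The MRCA of Shigella and Mustela is the node subtending (Shigella,((Cavia,(Escherichia,(Mustela,Acinonyx))),Drosophila)).
That clade contains 6 terminal taxa: Acinonyx, Cavia, Drosophila, Escherichia, Mustela, Shigella.

6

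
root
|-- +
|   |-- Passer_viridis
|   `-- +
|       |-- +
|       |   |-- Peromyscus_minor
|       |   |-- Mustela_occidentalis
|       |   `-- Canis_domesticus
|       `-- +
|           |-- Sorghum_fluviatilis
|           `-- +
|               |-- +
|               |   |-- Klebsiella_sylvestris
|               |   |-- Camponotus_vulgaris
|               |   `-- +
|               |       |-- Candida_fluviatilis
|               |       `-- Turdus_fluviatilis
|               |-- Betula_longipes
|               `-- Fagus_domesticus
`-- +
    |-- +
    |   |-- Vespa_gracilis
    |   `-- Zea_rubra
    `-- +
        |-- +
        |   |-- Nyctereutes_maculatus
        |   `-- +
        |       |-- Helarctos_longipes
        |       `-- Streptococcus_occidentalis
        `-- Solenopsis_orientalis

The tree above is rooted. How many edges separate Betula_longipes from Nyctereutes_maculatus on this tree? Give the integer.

9

The MRCA of Betula_longipes and Nyctereutes_maculatus is the root of the tree.
From Betula_longipes up to that node: 5 branches. From Nyctereutes_maculatus up to the same node: 4 branches. Total: 5 + 4 = 9.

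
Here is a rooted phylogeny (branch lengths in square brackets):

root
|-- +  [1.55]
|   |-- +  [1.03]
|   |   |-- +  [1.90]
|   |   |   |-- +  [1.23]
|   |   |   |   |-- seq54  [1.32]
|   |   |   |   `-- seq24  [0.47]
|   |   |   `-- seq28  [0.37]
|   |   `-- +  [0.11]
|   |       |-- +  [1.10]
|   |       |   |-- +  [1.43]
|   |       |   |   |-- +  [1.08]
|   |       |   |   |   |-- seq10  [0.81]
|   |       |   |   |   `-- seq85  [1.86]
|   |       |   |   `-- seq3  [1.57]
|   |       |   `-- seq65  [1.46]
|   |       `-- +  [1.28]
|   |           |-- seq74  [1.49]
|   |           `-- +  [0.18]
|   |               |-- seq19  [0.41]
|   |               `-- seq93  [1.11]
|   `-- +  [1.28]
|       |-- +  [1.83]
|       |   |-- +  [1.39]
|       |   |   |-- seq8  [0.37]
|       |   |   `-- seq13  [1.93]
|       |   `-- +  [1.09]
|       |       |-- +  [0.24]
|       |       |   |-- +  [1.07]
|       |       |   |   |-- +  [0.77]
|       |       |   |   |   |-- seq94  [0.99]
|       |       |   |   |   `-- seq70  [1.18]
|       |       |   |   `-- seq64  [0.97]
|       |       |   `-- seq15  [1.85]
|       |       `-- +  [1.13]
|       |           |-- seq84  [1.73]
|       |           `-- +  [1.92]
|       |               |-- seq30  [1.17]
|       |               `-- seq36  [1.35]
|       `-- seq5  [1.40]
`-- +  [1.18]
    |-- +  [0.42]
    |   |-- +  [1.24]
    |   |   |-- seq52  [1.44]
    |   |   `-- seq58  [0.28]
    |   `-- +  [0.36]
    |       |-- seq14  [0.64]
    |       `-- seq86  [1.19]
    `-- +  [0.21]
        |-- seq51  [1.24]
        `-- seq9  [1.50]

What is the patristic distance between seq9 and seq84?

11.50

The path runs seq9 → … → MRCA → … → seq84; the MRCA is the root of the tree.
Branch lengths along that path: 1.50 + 0.21 + 1.18 + 1.55 + 1.28 + 1.83 + 1.09 + 1.13 + 1.73 = 11.50.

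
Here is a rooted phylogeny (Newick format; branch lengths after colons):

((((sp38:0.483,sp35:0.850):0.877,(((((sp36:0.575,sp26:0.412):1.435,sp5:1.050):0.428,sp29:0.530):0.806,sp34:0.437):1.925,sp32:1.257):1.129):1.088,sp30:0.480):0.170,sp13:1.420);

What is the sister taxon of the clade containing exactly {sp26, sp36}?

The clade containing exactly {sp26, sp36} attaches to the tree at the node subtending ((sp36,sp26),sp5).
The other lineage descending from that same node — the sister group — is the single tip sp5.

sp5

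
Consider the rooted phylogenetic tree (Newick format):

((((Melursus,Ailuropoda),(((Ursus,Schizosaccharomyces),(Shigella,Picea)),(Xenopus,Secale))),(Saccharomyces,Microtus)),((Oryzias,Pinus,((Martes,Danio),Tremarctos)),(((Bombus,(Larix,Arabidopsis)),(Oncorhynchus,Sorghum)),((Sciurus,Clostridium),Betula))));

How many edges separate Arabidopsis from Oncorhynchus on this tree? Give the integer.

5

The MRCA of Arabidopsis and Oncorhynchus is the node subtending ((Bombus,(Larix,Arabidopsis)),(Oncorhynchus,Sorghum)).
From Arabidopsis up to that node: 3 branches. From Oncorhynchus up to the same node: 2 branches. Total: 3 + 2 = 5.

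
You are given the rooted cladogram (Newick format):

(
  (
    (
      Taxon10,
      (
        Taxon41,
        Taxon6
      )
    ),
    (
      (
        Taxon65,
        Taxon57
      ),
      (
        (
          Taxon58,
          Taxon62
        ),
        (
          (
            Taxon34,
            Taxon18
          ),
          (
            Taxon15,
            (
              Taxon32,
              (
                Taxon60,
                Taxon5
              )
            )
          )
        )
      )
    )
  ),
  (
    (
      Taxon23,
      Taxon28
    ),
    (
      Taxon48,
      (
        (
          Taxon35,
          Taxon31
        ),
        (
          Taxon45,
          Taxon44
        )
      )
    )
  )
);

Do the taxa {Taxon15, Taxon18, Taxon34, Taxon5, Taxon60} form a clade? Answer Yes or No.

No

The MRCA of the listed taxa subtends ((Taxon34,Taxon18),(Taxon15,(Taxon32,(Taxon60,Taxon5)))).
That clade also contains Taxon32, which is not in the proposed group, so the group is not monophyletic.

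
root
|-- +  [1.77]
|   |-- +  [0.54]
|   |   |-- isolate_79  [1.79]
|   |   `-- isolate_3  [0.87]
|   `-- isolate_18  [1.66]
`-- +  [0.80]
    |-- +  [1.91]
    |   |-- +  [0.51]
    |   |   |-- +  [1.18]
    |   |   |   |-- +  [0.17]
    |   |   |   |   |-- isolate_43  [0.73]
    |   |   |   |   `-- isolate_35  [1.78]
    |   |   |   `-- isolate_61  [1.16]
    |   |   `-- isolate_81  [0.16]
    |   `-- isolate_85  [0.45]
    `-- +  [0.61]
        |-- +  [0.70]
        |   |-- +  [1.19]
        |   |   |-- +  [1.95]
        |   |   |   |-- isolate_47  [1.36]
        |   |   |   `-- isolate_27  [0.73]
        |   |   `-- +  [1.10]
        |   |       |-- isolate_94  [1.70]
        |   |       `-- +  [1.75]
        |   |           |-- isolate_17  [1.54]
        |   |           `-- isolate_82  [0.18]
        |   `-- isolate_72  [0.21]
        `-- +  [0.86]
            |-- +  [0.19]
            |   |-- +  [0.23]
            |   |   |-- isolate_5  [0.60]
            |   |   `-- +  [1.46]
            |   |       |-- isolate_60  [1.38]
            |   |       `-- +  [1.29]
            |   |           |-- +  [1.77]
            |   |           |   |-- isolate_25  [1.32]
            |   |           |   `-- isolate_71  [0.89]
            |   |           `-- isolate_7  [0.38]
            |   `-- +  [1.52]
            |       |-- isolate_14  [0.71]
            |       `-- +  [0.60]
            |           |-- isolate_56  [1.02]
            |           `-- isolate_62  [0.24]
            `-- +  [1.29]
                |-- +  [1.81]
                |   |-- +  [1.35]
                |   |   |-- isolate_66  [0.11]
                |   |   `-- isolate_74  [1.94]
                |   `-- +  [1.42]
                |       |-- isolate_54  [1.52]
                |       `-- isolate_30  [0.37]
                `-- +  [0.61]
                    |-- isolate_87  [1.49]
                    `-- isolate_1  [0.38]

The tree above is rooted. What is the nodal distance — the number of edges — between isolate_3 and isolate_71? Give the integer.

12

The MRCA of isolate_3 and isolate_71 is the root of the tree.
From isolate_3 up to that node: 3 branches. From isolate_71 up to the same node: 9 branches. Total: 3 + 9 = 12.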